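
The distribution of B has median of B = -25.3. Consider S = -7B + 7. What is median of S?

median of S = 184.1

A linear map preserves order up to sign, so median of S = a·median of B + b = (-7)·(-25.3) + 7 = 184.1.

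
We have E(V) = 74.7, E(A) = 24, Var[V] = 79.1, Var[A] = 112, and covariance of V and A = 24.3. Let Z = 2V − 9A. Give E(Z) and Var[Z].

E(Z) = 2·E(V) + (-9)·E(A) = 2·74.7 + (-9)·24 = -66.6.
Var[Z] = a²·Var[V] + b²·Var[A] + 2ab·covariance of V and A with a = 2, b = -9.
= 2²·79.1 + (-9)²·112 + 2·2·(-9)·24.3
= 316.4 + 9072 + (-874.8) = 8513.6.

E(Z) = -66.6, Var[Z] = 8513.6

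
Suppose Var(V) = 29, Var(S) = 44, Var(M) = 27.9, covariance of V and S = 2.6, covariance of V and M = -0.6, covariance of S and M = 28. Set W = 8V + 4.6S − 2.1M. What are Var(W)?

Var(W) = 2580.639

Var(W) = a²·Var(V) + b²·Var(S) + c²·Var(M) + 2ab·covariance of V and S + 2ac·covariance of V and M + 2bc·covariance of S and M, with a = 8, b = 4.6, c = -2.1.
= 1856 + 931.04 + 123.039 + 191.36 + 20.16 + (-540.96)
= 2580.639.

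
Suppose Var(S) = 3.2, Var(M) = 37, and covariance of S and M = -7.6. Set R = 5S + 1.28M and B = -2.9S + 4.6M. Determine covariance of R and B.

covariance of R and B = 24.8672

By bilinearity, covariance of R and B = ac·Var(S) + bd·Var(M) + (ad+bc)·covariance of S and M, with a=5, b=1.28, c=-2.9, d=4.6.
ac·Var(S) = 5·(-2.9)·3.2 = -46.4
bd·Var(M) = 1.28·4.6·37 = 217.856
(ad+bc)·covariance of S and M = (19.288)·(-7.6) = -146.5888
covariance of R and B = -46.4 + 217.856 + (-146.5888) = 24.8672.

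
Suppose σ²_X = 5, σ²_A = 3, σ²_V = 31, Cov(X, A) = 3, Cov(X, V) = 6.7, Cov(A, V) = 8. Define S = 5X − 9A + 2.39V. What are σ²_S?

σ²_S = 91.0451

σ²_S = a²·σ²_X + b²·σ²_A + c²·σ²_V + 2ab·Cov(X, A) + 2ac·Cov(X, V) + 2bc·Cov(A, V), with a = 5, b = -9, c = 2.39.
= 125 + 243 + 177.0751 + (-270) + 160.13 + (-344.16)
= 91.0451.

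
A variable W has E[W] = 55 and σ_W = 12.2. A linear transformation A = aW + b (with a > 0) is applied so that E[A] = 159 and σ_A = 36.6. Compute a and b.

a = 3, b = -6

σ_A = a·σ_W (a > 0), so a = 36.6/12.2 = 3.
E[A] = a·E[W] + b, so b = 159 − 3·55 = -6.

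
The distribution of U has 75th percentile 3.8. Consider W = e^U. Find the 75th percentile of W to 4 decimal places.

75th percentile of W = 44.7012

e^U is increasing, so P_{75}(W) = g(P_{75}(U)) ≈ 44.7012.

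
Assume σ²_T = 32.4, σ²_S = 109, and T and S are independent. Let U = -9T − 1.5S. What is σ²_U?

σ²_U = a²·σ²_T + b²·σ²_S + 2ab·Cov(T, S) with a = -9, b = -1.5.
Independence gives Cov(T, S) = 0.
= (-9)²·32.4 + (-1.5)²·109 + 2·(-9)·(-1.5)·0
= 2624.4 + 245.25 + 0 = 2869.65.

σ²_U = 2869.65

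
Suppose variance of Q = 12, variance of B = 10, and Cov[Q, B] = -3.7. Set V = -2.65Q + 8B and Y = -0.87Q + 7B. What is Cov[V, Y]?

By bilinearity, Cov[V, Y] = ac·variance of Q + bd·variance of B + (ad+bc)·Cov[Q, B], with a=-2.65, b=8, c=-0.87, d=7.
ac·variance of Q = (-2.65)·(-0.87)·12 = 27.666
bd·variance of B = 8·7·10 = 560
(ad+bc)·Cov[Q, B] = (-25.51)·(-3.7) = 94.387
Cov[V, Y] = 27.666 + 560 + 94.387 = 682.053.

Cov[V, Y] = 682.053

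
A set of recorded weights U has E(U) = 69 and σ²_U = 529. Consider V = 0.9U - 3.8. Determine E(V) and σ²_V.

E(V) = 58.3, σ²_V = 428.49

V = 0.9U - 3.8 is linear with a = 0.9, b = -3.8.
E(V) = a·E(U) + b = 0.9·69 + (-3.8) = 58.3.
σ²_V = a²·σ²_U = 0.9²·529 = 428.49 (the additive constant -3.8 does not affect variance).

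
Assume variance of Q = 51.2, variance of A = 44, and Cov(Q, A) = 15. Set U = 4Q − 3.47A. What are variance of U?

variance of U = 932.5996

variance of U = a²·variance of Q + b²·variance of A + 2ab·Cov(Q, A) with a = 4, b = -3.47.
= 4²·51.2 + (-3.47)²·44 + 2·4·(-3.47)·15
= 819.2 + 529.7996 + (-416.4) = 932.5996.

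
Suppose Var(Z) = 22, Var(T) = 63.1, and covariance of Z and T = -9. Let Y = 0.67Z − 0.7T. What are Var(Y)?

Var(Y) = 49.2368

Var(Y) = a²·Var(Z) + b²·Var(T) + 2ab·covariance of Z and T with a = 0.67, b = -0.7.
= 0.67²·22 + (-0.7)²·63.1 + 2·0.67·(-0.7)·(-9)
= 9.8758 + 30.919 + 8.442 = 49.2368.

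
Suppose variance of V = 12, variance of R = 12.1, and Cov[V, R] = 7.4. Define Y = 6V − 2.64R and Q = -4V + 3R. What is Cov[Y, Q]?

By bilinearity, Cov[Y, Q] = ac·variance of V + bd·variance of R + (ad+bc)·Cov[V, R], with a=6, b=-2.64, c=-4, d=3.
ac·variance of V = 6·(-4)·12 = -288
bd·variance of R = (-2.64)·3·12.1 = -95.832
(ad+bc)·Cov[V, R] = (28.56)·7.4 = 211.344
Cov[Y, Q] = -288 + (-95.832) + 211.344 = -172.488.

Cov[Y, Q] = -172.488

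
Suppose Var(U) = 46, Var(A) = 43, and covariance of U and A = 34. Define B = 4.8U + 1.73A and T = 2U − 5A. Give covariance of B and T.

covariance of B and T = -628.71

By bilinearity, covariance of B and T = ac·Var(U) + bd·Var(A) + (ad+bc)·covariance of U and A, with a=4.8, b=1.73, c=2, d=-5.
ac·Var(U) = 4.8·2·46 = 441.6
bd·Var(A) = 1.73·(-5)·43 = -371.95
(ad+bc)·covariance of U and A = (-20.54)·34 = -698.36
covariance of B and T = 441.6 + (-371.95) + (-698.36) = -628.71.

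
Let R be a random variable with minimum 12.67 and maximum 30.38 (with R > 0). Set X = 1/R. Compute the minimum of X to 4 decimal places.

min(X) = 0.0329

1/R is decreasing on this domain, so min(X) comes from max(R) = 30.38: min(X) = 1/(30.38) ≈ 0.0329.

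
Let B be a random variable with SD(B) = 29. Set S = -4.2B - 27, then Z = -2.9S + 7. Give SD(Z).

SD(Z) = 353.22

SD(S) = |-4.2|·29 = 121.8.
SD(Z) = |-2.9|·121.8 = 353.22.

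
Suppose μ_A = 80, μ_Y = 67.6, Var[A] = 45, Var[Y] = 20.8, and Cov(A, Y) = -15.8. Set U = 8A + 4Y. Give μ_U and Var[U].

μ_U = 8·μ_A + 4·μ_Y = 8·80 + 4·67.6 = 910.4.
Var[U] = a²·Var[A] + b²·Var[Y] + 2ab·Cov(A, Y) with a = 8, b = 4.
= 8²·45 + 4²·20.8 + 2·8·4·(-15.8)
= 2880 + 332.8 + (-1011.2) = 2201.6.

μ_U = 910.4, Var[U] = 2201.6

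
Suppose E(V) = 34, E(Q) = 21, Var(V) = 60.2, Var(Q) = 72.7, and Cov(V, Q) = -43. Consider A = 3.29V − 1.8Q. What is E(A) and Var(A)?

E(A) = 3.29·E(V) + (-1.8)·E(Q) = 3.29·34 + (-1.8)·21 = 74.06.
Var(A) = a²·Var(V) + b²·Var(Q) + 2ab·Cov(V, Q) with a = 3.29, b = -1.8.
= 3.29²·60.2 + (-1.8)²·72.7 + 2·3.29·(-1.8)·(-43)
= 651.61082 + 235.548 + 509.292 = 1396.45082.

E(A) = 74.06, Var(A) = 1396.45082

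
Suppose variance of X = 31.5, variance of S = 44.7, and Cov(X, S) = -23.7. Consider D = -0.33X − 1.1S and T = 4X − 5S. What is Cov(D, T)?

By bilinearity, Cov(D, T) = ac·variance of X + bd·variance of S + (ad+bc)·Cov(X, S), with a=-0.33, b=-1.1, c=4, d=-5.
ac·variance of X = (-0.33)·4·31.5 = -41.58
bd·variance of S = (-1.1)·(-5)·44.7 = 245.85
(ad+bc)·Cov(X, S) = (-2.75)·(-23.7) = 65.175
Cov(D, T) = -41.58 + 245.85 + 65.175 = 269.445.

Cov(D, T) = 269.445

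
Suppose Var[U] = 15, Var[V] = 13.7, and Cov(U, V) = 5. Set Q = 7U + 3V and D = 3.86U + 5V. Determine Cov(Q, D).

Cov(Q, D) = 843.7

By bilinearity, Cov(Q, D) = ac·Var[U] + bd·Var[V] + (ad+bc)·Cov(U, V), with a=7, b=3, c=3.86, d=5.
ac·Var[U] = 7·3.86·15 = 405.3
bd·Var[V] = 3·5·13.7 = 205.5
(ad+bc)·Cov(U, V) = (46.58)·5 = 232.9
Cov(Q, D) = 405.3 + 205.5 + 232.9 = 843.7.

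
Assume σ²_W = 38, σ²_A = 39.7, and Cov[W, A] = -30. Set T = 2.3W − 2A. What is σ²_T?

σ²_T = a²·σ²_W + b²·σ²_A + 2ab·Cov[W, A] with a = 2.3, b = -2.
= 2.3²·38 + (-2)²·39.7 + 2·2.3·(-2)·(-30)
= 201.02 + 158.8 + 276 = 635.82.

σ²_T = 635.82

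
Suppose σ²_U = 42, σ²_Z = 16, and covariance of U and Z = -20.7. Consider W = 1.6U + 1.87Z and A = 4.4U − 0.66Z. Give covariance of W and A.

By bilinearity, covariance of W and A = ac·σ²_U + bd·σ²_Z + (ad+bc)·covariance of U and Z, with a=1.6, b=1.87, c=4.4, d=-0.66.
ac·σ²_U = 1.6·4.4·42 = 295.68
bd·σ²_Z = 1.87·(-0.66)·16 = -19.7472
(ad+bc)·covariance of U and Z = (7.172)·(-20.7) = -148.4604
covariance of W and A = 295.68 + (-19.7472) + (-148.4604) = 127.4724.

covariance of W and A = 127.4724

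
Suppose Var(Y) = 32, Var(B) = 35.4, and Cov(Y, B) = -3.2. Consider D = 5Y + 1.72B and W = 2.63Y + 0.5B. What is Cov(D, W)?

By bilinearity, Cov(D, W) = ac·Var(Y) + bd·Var(B) + (ad+bc)·Cov(Y, B), with a=5, b=1.72, c=2.63, d=0.5.
ac·Var(Y) = 5·2.63·32 = 420.8
bd·Var(B) = 1.72·0.5·35.4 = 30.444
(ad+bc)·Cov(Y, B) = (7.0236)·(-3.2) = -22.47552
Cov(D, W) = 420.8 + 30.444 + (-22.47552) = 428.76848.

Cov(D, W) = 428.76848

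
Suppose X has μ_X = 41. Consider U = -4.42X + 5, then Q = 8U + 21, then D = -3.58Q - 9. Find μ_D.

μ_D = 4962.7608

μ_U = (-4.42)·41 + 5 = -176.22.
μ_Q = 8·(-176.22) + 21 = -1388.76.
μ_D = (-3.58)·(-1388.76) + (-9) = 4962.7608.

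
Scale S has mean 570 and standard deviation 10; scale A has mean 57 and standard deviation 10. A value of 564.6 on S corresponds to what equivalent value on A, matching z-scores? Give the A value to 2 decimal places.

z = (564.6 − 570)/10 = -0.54.
A = 57 + z·10 = 57 + (564.6 − 570)·10/10 = 51.60.

A = 51.60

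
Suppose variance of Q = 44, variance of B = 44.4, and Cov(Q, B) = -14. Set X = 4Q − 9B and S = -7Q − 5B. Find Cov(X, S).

By bilinearity, Cov(X, S) = ac·variance of Q + bd·variance of B + (ad+bc)·Cov(Q, B), with a=4, b=-9, c=-7, d=-5.
ac·variance of Q = 4·(-7)·44 = -1232
bd·variance of B = (-9)·(-5)·44.4 = 1998
(ad+bc)·Cov(Q, B) = (43)·(-14) = -602
Cov(X, S) = -1232 + 1998 + (-602) = 164.

Cov(X, S) = 164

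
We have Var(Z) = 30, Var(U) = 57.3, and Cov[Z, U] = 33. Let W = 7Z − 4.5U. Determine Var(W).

Var(W) = a²·Var(Z) + b²·Var(U) + 2ab·Cov[Z, U] with a = 7, b = -4.5.
= 7²·30 + (-4.5)²·57.3 + 2·7·(-4.5)·33
= 1470 + 1160.325 + (-2079) = 551.325.

Var(W) = 551.325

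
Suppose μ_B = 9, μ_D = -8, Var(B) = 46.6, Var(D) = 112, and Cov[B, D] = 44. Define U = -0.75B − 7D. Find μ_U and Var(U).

μ_U = 49.25, Var(U) = 5976.2125

μ_U = (-0.75)·μ_B + (-7)·μ_D = (-0.75)·9 + (-7)·(-8) = 49.25.
Var(U) = a²·Var(B) + b²·Var(D) + 2ab·Cov[B, D] with a = -0.75, b = -7.
= (-0.75)²·46.6 + (-7)²·112 + 2·(-0.75)·(-7)·44
= 26.2125 + 5488 + 462 = 5976.2125.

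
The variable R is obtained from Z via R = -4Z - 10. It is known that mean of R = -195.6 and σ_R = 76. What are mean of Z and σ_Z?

From R = -4Z - 10: mean of R = a·mean of Z + b, so mean of Z = (mean of R − b)/a = (-195.6 − (-10))/(-4) = 46.4.
σ_R = |a|·σ_Z, so σ_Z = 76/|-4| = 19.

mean of Z = 46.4, σ_Z = 19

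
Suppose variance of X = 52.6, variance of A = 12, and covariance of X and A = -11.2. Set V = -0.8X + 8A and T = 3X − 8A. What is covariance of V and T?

By bilinearity, covariance of V and T = ac·variance of X + bd·variance of A + (ad+bc)·covariance of X and A, with a=-0.8, b=8, c=3, d=-8.
ac·variance of X = (-0.8)·3·52.6 = -126.24
bd·variance of A = 8·(-8)·12 = -768
(ad+bc)·covariance of X and A = (30.4)·(-11.2) = -340.48
covariance of V and T = -126.24 + (-768) + (-340.48) = -1234.72.

covariance of V and T = -1234.72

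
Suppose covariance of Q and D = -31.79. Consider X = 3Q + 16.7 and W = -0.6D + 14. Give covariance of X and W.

covariance of X and W = 57.222

covariance of X and W = a·c·covariance of Q and D = 3·(-0.6)·(-31.79) = 57.222. Additive constants drop out.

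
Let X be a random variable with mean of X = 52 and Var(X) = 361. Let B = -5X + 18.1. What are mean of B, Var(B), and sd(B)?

mean of B = -241.9, Var(B) = 9025, sd(B) = 95

B = -5X + 18.1 is linear with a = -5, b = 18.1.
mean of B = a·mean of X + b = (-5)·52 + 18.1 = -241.9.
Var(B) = a²·Var(X) = (-5)²·361 = 9025 (the additive constant 18.1 does not affect variance).
sd(X) = √361 = 19.
sd(B) = |a|·sd(X) = |-5|·19 = 95.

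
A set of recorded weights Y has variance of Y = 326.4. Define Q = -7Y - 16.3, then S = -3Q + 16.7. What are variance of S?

variance of S = 143942.4

variance of Q = (-7)²·326.4 = 15993.6.
variance of S = (-3)²·15993.6 = 143942.4.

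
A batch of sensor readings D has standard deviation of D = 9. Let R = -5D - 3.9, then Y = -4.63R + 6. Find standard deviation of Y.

standard deviation of R = |-5|·9 = 45.
standard deviation of Y = |-4.63|·45 = 208.35.

standard deviation of Y = 208.35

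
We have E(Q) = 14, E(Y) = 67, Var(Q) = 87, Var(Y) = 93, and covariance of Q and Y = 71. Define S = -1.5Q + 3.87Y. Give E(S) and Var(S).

E(S) = 238.29, Var(S) = 764.2917

E(S) = (-1.5)·E(Q) + 3.87·E(Y) = (-1.5)·14 + 3.87·67 = 238.29.
Var(S) = a²·Var(Q) + b²·Var(Y) + 2ab·covariance of Q and Y with a = -1.5, b = 3.87.
= (-1.5)²·87 + 3.87²·93 + 2·(-1.5)·3.87·71
= 195.75 + 1392.8517 + (-824.31) = 764.2917.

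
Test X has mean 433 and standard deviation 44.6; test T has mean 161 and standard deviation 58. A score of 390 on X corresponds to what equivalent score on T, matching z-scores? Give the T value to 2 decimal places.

T = 105.08

z = (390 − 433)/44.6 ≈ -0.9641.
T = 161 + z·58 = 161 + (390 − 433)·58/44.6 ≈ 105.08.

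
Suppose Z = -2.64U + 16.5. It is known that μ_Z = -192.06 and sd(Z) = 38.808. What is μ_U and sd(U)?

From Z = -2.64U + 16.5: μ_Z = a·μ_U + b, so μ_U = (μ_Z − b)/a = (-192.06 − 16.5)/(-2.64) = 79.
sd(Z) = |a|·sd(U), so sd(U) = 38.808/|-2.64| = 14.7.

μ_U = 79, sd(U) = 14.7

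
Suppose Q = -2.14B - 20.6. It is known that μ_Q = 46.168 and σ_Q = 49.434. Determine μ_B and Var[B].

μ_B = -31.2, Var[B] = 533.61

From Q = -2.14B - 20.6: μ_Q = a·μ_B + b, so μ_B = (μ_Q − b)/a = (46.168 − (-20.6))/(-2.14) = -31.2.
Var[Q] = 49.434² = 2443.720356.
Var[Q] = a²·Var[B], so Var[B] = 2443.720356/(-2.14)² = 533.61.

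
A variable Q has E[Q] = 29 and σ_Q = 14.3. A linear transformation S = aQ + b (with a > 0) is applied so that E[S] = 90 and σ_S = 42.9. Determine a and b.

σ_S = a·σ_Q (a > 0), so a = 42.9/14.3 = 3.
E[S] = a·E[Q] + b, so b = 90 − 3·29 = 3.

a = 3, b = 3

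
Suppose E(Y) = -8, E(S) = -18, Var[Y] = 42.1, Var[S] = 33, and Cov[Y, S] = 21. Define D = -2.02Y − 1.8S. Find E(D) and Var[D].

E(D) = (-2.02)·E(Y) + (-1.8)·E(S) = (-2.02)·(-8) + (-1.8)·(-18) = 48.56.
Var[D] = a²·Var[Y] + b²·Var[S] + 2ab·Cov[Y, S] with a = -2.02, b = -1.8.
= (-2.02)²·42.1 + (-1.8)²·33 + 2·(-2.02)·(-1.8)·21
= 171.78484 + 106.92 + 152.712 = 431.41684.

E(D) = 48.56, Var[D] = 431.41684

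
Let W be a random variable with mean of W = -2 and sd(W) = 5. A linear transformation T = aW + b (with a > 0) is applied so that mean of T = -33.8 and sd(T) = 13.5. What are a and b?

a = 2.7, b = -28.4

sd(T) = a·sd(W) (a > 0), so a = 13.5/5 = 2.7.
mean of T = a·mean of W + b, so b = -33.8 − 2.7·(-2) = -28.4.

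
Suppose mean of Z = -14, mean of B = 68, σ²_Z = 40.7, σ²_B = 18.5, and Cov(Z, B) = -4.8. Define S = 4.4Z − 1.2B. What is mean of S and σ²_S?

mean of S = 4.4·mean of Z + (-1.2)·mean of B = 4.4·(-14) + (-1.2)·68 = -143.2.
σ²_S = a²·σ²_Z + b²·σ²_B + 2ab·Cov(Z, B) with a = 4.4, b = -1.2.
= 4.4²·40.7 + (-1.2)²·18.5 + 2·4.4·(-1.2)·(-4.8)
= 787.952 + 26.64 + 50.688 = 865.28.

mean of S = -143.2, σ²_S = 865.28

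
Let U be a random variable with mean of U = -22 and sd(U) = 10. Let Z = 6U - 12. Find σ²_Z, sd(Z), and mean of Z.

σ²_Z = 3600, sd(Z) = 60, mean of Z = -144

Z = 6U - 12 is linear with a = 6, b = -12.
σ²_U = 10² = 100.
σ²_Z = a²·σ²_U = 6²·100 = 3600 (the additive constant -12 does not affect variance).
sd(Z) = |a|·sd(U) = |6|·10 = 60.
mean of Z = a·mean of U + b = 6·(-22) + (-12) = -144.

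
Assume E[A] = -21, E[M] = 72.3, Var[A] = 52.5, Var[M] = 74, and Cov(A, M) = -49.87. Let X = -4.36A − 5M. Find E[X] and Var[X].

E[X] = (-4.36)·E[A] + (-5)·E[M] = (-4.36)·(-21) + (-5)·72.3 = -269.94.
Var[X] = a²·Var[A] + b²·Var[M] + 2ab·Cov(A, M) with a = -4.36, b = -5.
= (-4.36)²·52.5 + (-5)²·74 + 2·(-4.36)·(-5)·(-49.87)
= 998.004 + 1850 + (-2174.332) = 673.672.

E[X] = -269.94, Var[X] = 673.672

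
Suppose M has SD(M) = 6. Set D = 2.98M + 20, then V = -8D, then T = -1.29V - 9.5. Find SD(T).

SD(T) = 184.5216

SD(D) = |2.98|·6 = 17.88.
SD(V) = |-8|·17.88 = 143.04.
SD(T) = |-1.29|·143.04 = 184.5216.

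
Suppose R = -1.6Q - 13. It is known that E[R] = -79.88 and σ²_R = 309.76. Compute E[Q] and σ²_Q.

E[Q] = 41.8, σ²_Q = 121

From R = -1.6Q - 13: E[R] = a·E[Q] + b, so E[Q] = (E[R] − b)/a = (-79.88 − (-13))/(-1.6) = 41.8.
σ²_R = a²·σ²_Q, so σ²_Q = 309.76/(-1.6)² = 121.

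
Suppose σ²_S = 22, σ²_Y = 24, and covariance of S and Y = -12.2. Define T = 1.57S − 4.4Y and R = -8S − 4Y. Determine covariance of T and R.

By bilinearity, covariance of T and R = ac·σ²_S + bd·σ²_Y + (ad+bc)·covariance of S and Y, with a=1.57, b=-4.4, c=-8, d=-4.
ac·σ²_S = 1.57·(-8)·22 = -276.32
bd·σ²_Y = (-4.4)·(-4)·24 = 422.4
(ad+bc)·covariance of S and Y = (28.92)·(-12.2) = -352.824
covariance of T and R = -276.32 + 422.4 + (-352.824) = -206.744.

covariance of T and R = -206.744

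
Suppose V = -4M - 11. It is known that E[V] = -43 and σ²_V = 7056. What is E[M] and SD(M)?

From V = -4M - 11: E[V] = a·E[M] + b, so E[M] = (E[V] − b)/a = (-43 − (-11))/(-4) = 8.
SD(V) = √7056 = 84.
SD(V) = |a|·SD(M), so SD(M) = 84/|-4| = 21.

E[M] = 8, SD(M) = 21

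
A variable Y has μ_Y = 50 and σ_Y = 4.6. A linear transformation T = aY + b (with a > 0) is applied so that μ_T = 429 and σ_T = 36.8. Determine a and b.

a = 8, b = 29

σ_T = a·σ_Y (a > 0), so a = 36.8/4.6 = 8.
μ_T = a·μ_Y + b, so b = 429 − 8·50 = 29.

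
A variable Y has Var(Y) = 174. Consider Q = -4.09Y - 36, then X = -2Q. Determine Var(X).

Var(Q) = (-4.09)²·174 = 2910.6894.
Var(X) = (-2)²·2910.6894 = 11642.7576.

Var(X) = 11642.7576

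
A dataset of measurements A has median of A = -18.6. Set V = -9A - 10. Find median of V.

median of V = 157.4

A linear map preserves order up to sign, so median of V = a·median of A + b = (-9)·(-18.6) + (-10) = 157.4.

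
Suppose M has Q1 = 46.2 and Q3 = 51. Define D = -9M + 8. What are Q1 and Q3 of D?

a = -9 < 0 reverses order: Q1(D) comes from Q3(M), Q3(D) from Q1(M).
Q1(D) = (-9)·51 + 8 = -451; Q3(D) = (-9)·46.2 + 8 = -407.8.

Q1(D) = -451, Q3(D) = -407.8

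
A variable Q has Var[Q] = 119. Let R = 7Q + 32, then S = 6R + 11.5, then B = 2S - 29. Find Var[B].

Var[B] = 839664

Var[R] = 7²·119 = 5831.
Var[S] = 6²·5831 = 209916.
Var[B] = 2²·209916 = 839664.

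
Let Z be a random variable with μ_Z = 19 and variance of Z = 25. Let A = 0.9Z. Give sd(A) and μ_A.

A = 0.9Z is linear with a = 0.9, b = 0.
sd(Z) = √25 = 5.
sd(A) = |a|·sd(Z) = |0.9|·5 = 4.5.
μ_A = a·μ_Z + b = 0.9·19 = 17.1.

sd(A) = 4.5, μ_A = 17.1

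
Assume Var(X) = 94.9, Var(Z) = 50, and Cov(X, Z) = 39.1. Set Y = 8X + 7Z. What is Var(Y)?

Var(Y) = 12902.8

Var(Y) = a²·Var(X) + b²·Var(Z) + 2ab·Cov(X, Z) with a = 8, b = 7.
= 8²·94.9 + 7²·50 + 2·8·7·39.1
= 6073.6 + 2450 + 4379.2 = 12902.8.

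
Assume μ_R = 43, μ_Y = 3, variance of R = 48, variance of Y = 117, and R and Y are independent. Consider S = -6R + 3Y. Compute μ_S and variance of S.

μ_S = (-6)·μ_R + 3·μ_Y = (-6)·43 + 3·3 = -249.
variance of S = a²·variance of R + b²·variance of Y + 2ab·Cov[R, Y] with a = -6, b = 3.
Independence gives Cov[R, Y] = 0.
= (-6)²·48 + 3²·117 + 2·(-6)·3·0
= 1728 + 1053 + 0 = 2781.

μ_S = -249, variance of S = 2781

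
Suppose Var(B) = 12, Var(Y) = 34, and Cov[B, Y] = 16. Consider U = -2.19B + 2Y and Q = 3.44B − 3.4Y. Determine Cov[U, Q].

By bilinearity, Cov[U, Q] = ac·Var(B) + bd·Var(Y) + (ad+bc)·Cov[B, Y], with a=-2.19, b=2, c=3.44, d=-3.4.
ac·Var(B) = (-2.19)·3.44·12 = -90.4032
bd·Var(Y) = 2·(-3.4)·34 = -231.2
(ad+bc)·Cov[B, Y] = (14.326)·16 = 229.216
Cov[U, Q] = -90.4032 + (-231.2) + 229.216 = -92.3872.

Cov[U, Q] = -92.3872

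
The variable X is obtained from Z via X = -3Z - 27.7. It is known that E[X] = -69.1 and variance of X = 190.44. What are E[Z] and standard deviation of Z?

E[Z] = 13.8, standard deviation of Z = 4.6

From X = -3Z - 27.7: E[X] = a·E[Z] + b, so E[Z] = (E[X] − b)/a = (-69.1 − (-27.7))/(-3) = 13.8.
standard deviation of X = √190.44 = 13.8.
standard deviation of X = |a|·standard deviation of Z, so standard deviation of Z = 13.8/|-3| = 4.6.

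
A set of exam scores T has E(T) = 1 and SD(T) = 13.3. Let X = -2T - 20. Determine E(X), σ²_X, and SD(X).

X = -2T - 20 is linear with a = -2, b = -20.
E(X) = a·E(T) + b = (-2)·1 + (-20) = -22.
σ²_T = 13.3² = 176.89.
σ²_X = a²·σ²_T = (-2)²·176.89 = 707.56 (the additive constant -20 does not affect variance).
SD(X) = |a|·SD(T) = |-2|·13.3 = 26.6.

E(X) = -22, σ²_X = 707.56, SD(X) = 26.6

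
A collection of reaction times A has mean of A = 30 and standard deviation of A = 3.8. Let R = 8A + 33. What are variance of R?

variance of R = 924.16

R = 8A + 33 is linear with a = 8, b = 33.
variance of A = 3.8² = 14.44.
variance of R = a²·variance of A = 8²·14.44 = 924.16 (the additive constant 33 does not affect variance).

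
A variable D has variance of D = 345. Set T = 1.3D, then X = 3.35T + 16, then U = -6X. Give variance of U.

variance of T = 1.3²·345 = 583.05.
variance of X = 3.35²·583.05 = 6543.278625.
variance of U = (-6)²·6543.278625 = 235558.0305.

variance of U = 235558.0305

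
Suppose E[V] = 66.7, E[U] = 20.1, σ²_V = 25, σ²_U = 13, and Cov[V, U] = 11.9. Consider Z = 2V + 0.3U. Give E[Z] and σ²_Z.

E[Z] = 139.43, σ²_Z = 115.45

E[Z] = 2·E[V] + 0.3·E[U] = 2·66.7 + 0.3·20.1 = 139.43.
σ²_Z = a²·σ²_V + b²·σ²_U + 2ab·Cov[V, U] with a = 2, b = 0.3.
= 2²·25 + 0.3²·13 + 2·2·0.3·11.9
= 100 + 1.17 + 14.28 = 115.45.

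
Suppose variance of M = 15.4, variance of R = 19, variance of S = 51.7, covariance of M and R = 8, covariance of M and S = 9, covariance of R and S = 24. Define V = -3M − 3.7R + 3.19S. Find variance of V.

variance of V = 363.61037

variance of V = a²·variance of M + b²·variance of R + c²·variance of S + 2ab·covariance of M and R + 2ac·covariance of M and S + 2bc·covariance of R and S, with a = -3, b = -3.7, c = 3.19.
= 138.6 + 260.11 + 526.10437 + 177.6 + (-172.26) + (-566.544)
= 363.61037.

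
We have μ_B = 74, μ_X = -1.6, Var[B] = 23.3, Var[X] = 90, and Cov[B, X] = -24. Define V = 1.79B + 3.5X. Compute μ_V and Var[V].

μ_V = 126.86, Var[V] = 876.43553

μ_V = 1.79·μ_B + 3.5·μ_X = 1.79·74 + 3.5·(-1.6) = 126.86.
Var[V] = a²·Var[B] + b²·Var[X] + 2ab·Cov[B, X] with a = 1.79, b = 3.5.
= 1.79²·23.3 + 3.5²·90 + 2·1.79·3.5·(-24)
= 74.65553 + 1102.5 + (-300.72) = 876.43553.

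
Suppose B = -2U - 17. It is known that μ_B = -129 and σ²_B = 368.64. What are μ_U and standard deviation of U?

μ_U = 56, standard deviation of U = 9.6

From B = -2U - 17: μ_B = a·μ_U + b, so μ_U = (μ_B − b)/a = (-129 − (-17))/(-2) = 56.
standard deviation of B = √368.64 = 19.2.
standard deviation of B = |a|·standard deviation of U, so standard deviation of U = 19.2/|-2| = 9.6.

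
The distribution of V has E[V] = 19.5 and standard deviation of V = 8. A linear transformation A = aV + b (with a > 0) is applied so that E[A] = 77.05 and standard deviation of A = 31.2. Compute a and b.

a = 3.9, b = 1

standard deviation of A = a·standard deviation of V (a > 0), so a = 31.2/8 = 3.9.
E[A] = a·E[V] + b, so b = 77.05 − 3.9·19.5 = 1.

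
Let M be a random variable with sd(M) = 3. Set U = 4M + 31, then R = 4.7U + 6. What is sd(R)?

sd(U) = |4|·3 = 12.
sd(R) = |4.7|·12 = 56.4.

sd(R) = 56.4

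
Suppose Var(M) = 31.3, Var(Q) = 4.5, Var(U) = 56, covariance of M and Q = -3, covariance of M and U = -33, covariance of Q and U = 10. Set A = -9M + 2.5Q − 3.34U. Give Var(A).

Var(A) = a²·Var(M) + b²·Var(Q) + c²·Var(U) + 2ab·covariance of M and Q + 2ac·covariance of M and U + 2bc·covariance of Q and U, with a = -9, b = 2.5, c = -3.34.
= 2535.3 + 28.125 + 624.7136 + 135 + (-1983.96) + (-167)
= 1172.1786.

Var(A) = 1172.1786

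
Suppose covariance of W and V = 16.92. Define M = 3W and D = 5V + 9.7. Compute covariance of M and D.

covariance of M and D = 253.8

covariance of M and D = a·c·covariance of W and V = 3·5·16.92 = 253.8. Additive constants drop out.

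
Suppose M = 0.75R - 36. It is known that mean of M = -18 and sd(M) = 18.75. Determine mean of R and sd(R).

From M = 0.75R - 36: mean of M = a·mean of R + b, so mean of R = (mean of M − b)/a = (-18 − (-36))/0.75 = 24.
sd(M) = |a|·sd(R), so sd(R) = 18.75/|0.75| = 25.

mean of R = 24, sd(R) = 25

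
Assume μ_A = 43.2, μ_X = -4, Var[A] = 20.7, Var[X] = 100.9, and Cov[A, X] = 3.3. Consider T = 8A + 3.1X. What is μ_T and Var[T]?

μ_T = 8·μ_A + 3.1·μ_X = 8·43.2 + 3.1·(-4) = 333.2.
Var[T] = a²·Var[A] + b²·Var[X] + 2ab·Cov[A, X] with a = 8, b = 3.1.
= 8²·20.7 + 3.1²·100.9 + 2·8·3.1·3.3
= 1324.8 + 969.649 + 163.68 = 2458.129.

μ_T = 333.2, Var[T] = 2458.129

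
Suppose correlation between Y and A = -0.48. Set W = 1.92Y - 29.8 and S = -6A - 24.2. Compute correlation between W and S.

Linear rescalings preserve |correlation|; the slopes 1.92 and -6 have opposite signs, so the correlation flips sign: correlation between W and S = −correlation between Y and A = 0.48.

correlation between W and S = 0.48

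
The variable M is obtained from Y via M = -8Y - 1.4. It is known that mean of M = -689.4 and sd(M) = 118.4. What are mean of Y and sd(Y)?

From M = -8Y - 1.4: mean of M = a·mean of Y + b, so mean of Y = (mean of M − b)/a = (-689.4 − (-1.4))/(-8) = 86.
sd(M) = |a|·sd(Y), so sd(Y) = 118.4/|-8| = 14.8.

mean of Y = 86, sd(Y) = 14.8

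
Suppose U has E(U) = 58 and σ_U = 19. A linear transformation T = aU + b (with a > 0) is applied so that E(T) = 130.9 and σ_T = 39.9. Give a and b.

σ_T = a·σ_U (a > 0), so a = 39.9/19 = 2.1.
E(T) = a·E(U) + b, so b = 130.9 − 2.1·58 = 9.1.

a = 2.1, b = 9.1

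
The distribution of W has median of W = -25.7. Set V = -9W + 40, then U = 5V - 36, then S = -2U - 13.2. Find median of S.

median of S = -2654.2

median of V = (-9)·(-25.7) + 40 = 271.3.
median of U = 5·271.3 + (-36) = 1320.5.
median of S = (-2)·1320.5 + (-13.2) = -2654.2.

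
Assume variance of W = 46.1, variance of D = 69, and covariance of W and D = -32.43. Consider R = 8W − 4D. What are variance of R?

variance of R = 6129.92

variance of R = a²·variance of W + b²·variance of D + 2ab·covariance of W and D with a = 8, b = -4.
= 8²·46.1 + (-4)²·69 + 2·8·(-4)·(-32.43)
= 2950.4 + 1104 + 2075.52 = 6129.92.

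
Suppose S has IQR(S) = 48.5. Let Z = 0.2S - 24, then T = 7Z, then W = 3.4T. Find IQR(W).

IQR(W) = 230.86

IQR(Z) = |0.2|·48.5 = 9.7.
IQR(T) = |7|·9.7 = 67.9.
IQR(W) = |3.4|·67.9 = 230.86.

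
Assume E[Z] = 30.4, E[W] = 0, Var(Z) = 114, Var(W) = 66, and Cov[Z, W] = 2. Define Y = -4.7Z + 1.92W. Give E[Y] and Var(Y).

E[Y] = -142.88, Var(Y) = 2725.4664

E[Y] = (-4.7)·E[Z] + 1.92·E[W] = (-4.7)·30.4 + 1.92·0 = -142.88.
Var(Y) = a²·Var(Z) + b²·Var(W) + 2ab·Cov[Z, W] with a = -4.7, b = 1.92.
= (-4.7)²·114 + 1.92²·66 + 2·(-4.7)·1.92·2
= 2518.26 + 243.3024 + (-36.096) = 2725.4664.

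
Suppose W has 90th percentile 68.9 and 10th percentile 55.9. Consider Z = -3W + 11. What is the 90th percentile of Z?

90th percentile of Z = -156.7

Since a = -3 < 0 the transformation is decreasing, reversing order: the 90th percentile of Z corresponds to the 10th percentile of W.
So P_{90}(Z) = a·P_{10}(W) + b = (-3)·55.9 + 11 = -156.7.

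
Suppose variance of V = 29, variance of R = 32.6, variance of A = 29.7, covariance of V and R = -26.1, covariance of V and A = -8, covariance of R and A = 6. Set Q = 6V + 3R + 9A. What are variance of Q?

variance of Q = a²·variance of V + b²·variance of R + c²·variance of A + 2ab·covariance of V and R + 2ac·covariance of V and A + 2bc·covariance of R and A, with a = 6, b = 3, c = 9.
= 1044 + 293.4 + 2405.7 + (-939.6) + (-864) + 324
= 2263.5.

variance of Q = 2263.5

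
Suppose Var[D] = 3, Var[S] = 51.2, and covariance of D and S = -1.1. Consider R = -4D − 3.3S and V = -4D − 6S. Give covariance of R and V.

By bilinearity, covariance of R and V = ac·Var[D] + bd·Var[S] + (ad+bc)·covariance of D and S, with a=-4, b=-3.3, c=-4, d=-6.
ac·Var[D] = (-4)·(-4)·3 = 48
bd·Var[S] = (-3.3)·(-6)·51.2 = 1013.76
(ad+bc)·covariance of D and S = (37.2)·(-1.1) = -40.92
covariance of R and V = 48 + 1013.76 + (-40.92) = 1020.84.

covariance of R and V = 1020.84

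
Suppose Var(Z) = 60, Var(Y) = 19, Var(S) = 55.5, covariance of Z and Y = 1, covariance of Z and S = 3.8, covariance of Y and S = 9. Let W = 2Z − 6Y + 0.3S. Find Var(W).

Var(W) = 877.155

Var(W) = a²·Var(Z) + b²·Var(Y) + c²·Var(S) + 2ab·covariance of Z and Y + 2ac·covariance of Z and S + 2bc·covariance of Y and S, with a = 2, b = -6, c = 0.3.
= 240 + 684 + 4.995 + (-24) + 4.56 + (-32.4)
= 877.155.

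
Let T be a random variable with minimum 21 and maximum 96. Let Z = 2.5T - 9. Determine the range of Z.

Range(Z) = 187.5

Range of T = 96 − 21 = 75.
Range(Z) = |a|·Range(T) = |2.5|·75 = 187.5.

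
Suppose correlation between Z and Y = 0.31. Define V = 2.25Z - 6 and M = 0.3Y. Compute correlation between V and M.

correlation between V and M = 0.31

Linear rescalings preserve correlation up to sign; here the slopes 2.25 and 0.3 have the same sign, so correlation between V and M = correlation between Z and Y = 0.31.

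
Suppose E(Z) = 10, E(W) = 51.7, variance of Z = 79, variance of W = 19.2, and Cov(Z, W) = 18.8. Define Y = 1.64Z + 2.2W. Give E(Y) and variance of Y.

E(Y) = 1.64·E(Z) + 2.2·E(W) = 1.64·10 + 2.2·51.7 = 130.14.
variance of Y = a²·variance of Z + b²·variance of W + 2ab·Cov(Z, W) with a = 1.64, b = 2.2.
= 1.64²·79 + 2.2²·19.2 + 2·1.64·2.2·18.8
= 212.4784 + 92.928 + 135.6608 = 441.0672.

E(Y) = 130.14, variance of Y = 441.0672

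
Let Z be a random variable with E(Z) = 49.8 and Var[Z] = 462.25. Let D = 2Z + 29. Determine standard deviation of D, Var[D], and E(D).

standard deviation of D = 43, Var[D] = 1849, E(D) = 128.6

D = 2Z + 29 is linear with a = 2, b = 29.
standard deviation of Z = √462.25 = 21.5.
standard deviation of D = |a|·standard deviation of Z = |2|·21.5 = 43.
Var[D] = a²·Var[Z] = 2²·462.25 = 1849 (the additive constant 29 does not affect variance).
E(D) = a·E(Z) + b = 2·49.8 + 29 = 128.6.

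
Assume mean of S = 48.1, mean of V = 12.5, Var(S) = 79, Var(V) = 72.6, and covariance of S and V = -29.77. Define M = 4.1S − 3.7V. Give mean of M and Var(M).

mean of M = 4.1·mean of S + (-3.7)·mean of V = 4.1·48.1 + (-3.7)·12.5 = 150.96.
Var(M) = a²·Var(S) + b²·Var(V) + 2ab·covariance of S and V with a = 4.1, b = -3.7.
= 4.1²·79 + (-3.7)²·72.6 + 2·4.1·(-3.7)·(-29.77)
= 1327.99 + 993.894 + 903.2218 = 3225.1058.

mean of M = 150.96, Var(M) = 3225.1058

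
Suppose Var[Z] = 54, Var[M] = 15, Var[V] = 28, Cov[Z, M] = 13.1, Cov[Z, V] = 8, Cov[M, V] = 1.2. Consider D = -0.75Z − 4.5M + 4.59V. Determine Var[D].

Var[D] = 907.8048

Var[D] = a²·Var[Z] + b²·Var[M] + c²·Var[V] + 2ab·Cov[Z, M] + 2ac·Cov[Z, V] + 2bc·Cov[M, V], with a = -0.75, b = -4.5, c = 4.59.
= 30.375 + 303.75 + 589.9068 + 88.425 + (-55.08) + (-49.572)
= 907.8048.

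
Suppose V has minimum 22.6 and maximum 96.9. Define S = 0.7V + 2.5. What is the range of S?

Range(S) = 52.01

Range of V = 96.9 − 22.6 = 74.3.
Range(S) = |a|·Range(V) = |0.7|·74.3 = 52.01.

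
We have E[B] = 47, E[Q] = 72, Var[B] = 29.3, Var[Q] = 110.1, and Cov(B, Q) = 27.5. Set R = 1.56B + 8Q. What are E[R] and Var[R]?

E[R] = 1.56·E[B] + 8·E[Q] = 1.56·47 + 8·72 = 649.32.
Var[R] = a²·Var[B] + b²·Var[Q] + 2ab·Cov(B, Q) with a = 1.56, b = 8.
= 1.56²·29.3 + 8²·110.1 + 2·1.56·8·27.5
= 71.30448 + 7046.4 + 686.4 = 7804.10448.

E[R] = 649.32, Var[R] = 7804.10448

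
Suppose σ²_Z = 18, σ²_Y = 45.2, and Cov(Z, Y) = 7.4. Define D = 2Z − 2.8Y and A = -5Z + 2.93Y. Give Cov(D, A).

By bilinearity, Cov(D, A) = ac·σ²_Z + bd·σ²_Y + (ad+bc)·Cov(Z, Y), with a=2, b=-2.8, c=-5, d=2.93.
ac·σ²_Z = 2·(-5)·18 = -180
bd·σ²_Y = (-2.8)·2.93·45.2 = -370.8208
(ad+bc)·Cov(Z, Y) = (19.86)·7.4 = 146.964
Cov(D, A) = -180 + (-370.8208) + 146.964 = -403.8568.

Cov(D, A) = -403.8568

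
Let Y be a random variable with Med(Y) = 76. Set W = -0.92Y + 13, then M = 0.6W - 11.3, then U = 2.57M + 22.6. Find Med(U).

Med(W) = (-0.92)·76 + 13 = -56.92.
Med(M) = 0.6·(-56.92) + (-11.3) = -45.452.
Med(U) = 2.57·(-45.452) + 22.6 = -94.21164.

Med(U) = -94.21164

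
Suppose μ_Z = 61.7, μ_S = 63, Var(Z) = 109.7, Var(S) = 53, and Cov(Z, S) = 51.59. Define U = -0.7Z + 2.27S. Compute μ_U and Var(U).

μ_U = 99.82, Var(U) = 162.90368

μ_U = (-0.7)·μ_Z + 2.27·μ_S = (-0.7)·61.7 + 2.27·63 = 99.82.
Var(U) = a²·Var(Z) + b²·Var(S) + 2ab·Cov(Z, S) with a = -0.7, b = 2.27.
= (-0.7)²·109.7 + 2.27²·53 + 2·(-0.7)·2.27·51.59
= 53.753 + 273.1037 + (-163.95302) = 162.90368.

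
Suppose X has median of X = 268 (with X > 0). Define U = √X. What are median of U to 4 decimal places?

median of U = 16.3707

√X is monotone on this domain, so median of U = √(268) ≈ 16.3707.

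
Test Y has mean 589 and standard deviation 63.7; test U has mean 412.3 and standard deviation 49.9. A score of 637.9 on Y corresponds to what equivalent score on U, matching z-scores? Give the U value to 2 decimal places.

U = 450.61

z = (637.9 − 589)/63.7 ≈ 0.7677.
U = 412.3 + z·49.9 = 412.3 + (637.9 − 589)·49.9/63.7 ≈ 450.61.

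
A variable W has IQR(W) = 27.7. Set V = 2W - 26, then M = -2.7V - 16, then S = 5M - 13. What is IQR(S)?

IQR(S) = 747.9

IQR(V) = |2|·27.7 = 55.4.
IQR(M) = |-2.7|·55.4 = 149.58.
IQR(S) = |5|·149.58 = 747.9.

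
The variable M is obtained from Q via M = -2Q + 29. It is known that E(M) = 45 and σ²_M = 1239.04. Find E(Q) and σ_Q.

From M = -2Q + 29: E(M) = a·E(Q) + b, so E(Q) = (E(M) − b)/a = (45 − 29)/(-2) = -8.
σ_M = √1239.04 = 35.2.
σ_M = |a|·σ_Q, so σ_Q = 35.2/|-2| = 17.6.

E(Q) = -8, σ_Q = 17.6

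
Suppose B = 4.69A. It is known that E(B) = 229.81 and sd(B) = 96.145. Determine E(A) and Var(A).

From B = 4.69A: E(B) = a·E(A) + b, so E(A) = (E(B) − b)/a = (229.81 − 0)/4.69 = 49.
Var(B) = 96.145² = 9243.861025.
Var(B) = a²·Var(A), so Var(A) = 9243.861025/4.69² = 420.25.

E(A) = 49, Var(A) = 420.25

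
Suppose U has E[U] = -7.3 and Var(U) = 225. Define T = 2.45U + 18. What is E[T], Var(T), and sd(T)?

T = 2.45U + 18 is linear with a = 2.45, b = 18.
E[T] = a·E[U] + b = 2.45·(-7.3) + 18 = 0.115.
Var(T) = a²·Var(U) = 2.45²·225 = 1350.5625 (the additive constant 18 does not affect variance).
sd(U) = √225 = 15.
sd(T) = |a|·sd(U) = |2.45|·15 = 36.75.

E[T] = 0.115, Var(T) = 1350.5625, sd(T) = 36.75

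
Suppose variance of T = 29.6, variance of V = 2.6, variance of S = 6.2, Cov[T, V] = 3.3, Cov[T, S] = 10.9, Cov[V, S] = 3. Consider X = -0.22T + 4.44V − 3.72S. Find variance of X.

variance of X = a²·variance of T + b²·variance of V + c²·variance of S + 2ab·Cov[T, V] + 2ac·Cov[T, S] + 2bc·Cov[V, S], with a = -0.22, b = 4.44, c = -3.72.
= 1.43264 + 51.25536 + 85.79808 + (-6.44688) + 17.84112 + (-99.1008)
= 50.77952.

variance of X = 50.77952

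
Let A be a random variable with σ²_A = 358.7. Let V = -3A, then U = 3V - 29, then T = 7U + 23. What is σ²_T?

σ²_T = 1423680.3

σ²_V = (-3)²·358.7 = 3228.3.
σ²_U = 3²·3228.3 = 29054.7.
σ²_T = 7²·29054.7 = 1423680.3.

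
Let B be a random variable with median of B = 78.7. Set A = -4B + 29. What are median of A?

A linear map preserves order up to sign, so median of A = a·median of B + b = (-4)·78.7 + 29 = -285.8.

median of A = -285.8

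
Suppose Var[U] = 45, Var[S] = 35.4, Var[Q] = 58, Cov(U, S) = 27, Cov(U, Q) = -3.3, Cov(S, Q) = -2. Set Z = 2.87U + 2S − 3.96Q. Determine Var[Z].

Var[Z] = a²·Var[U] + b²·Var[S] + c²·Var[Q] + 2ab·Cov(U, S) + 2ac·Cov(U, Q) + 2bc·Cov(S, Q), with a = 2.87, b = 2, c = -3.96.
= 370.6605 + 141.6 + 909.5328 + 309.96 + 75.01032 + 31.68
= 1838.44362.

Var[Z] = 1838.44362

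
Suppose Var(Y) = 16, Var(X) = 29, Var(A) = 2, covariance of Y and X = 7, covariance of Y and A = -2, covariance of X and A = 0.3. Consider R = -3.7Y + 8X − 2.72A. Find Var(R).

Var(R) = 1622.1248

Var(R) = a²·Var(Y) + b²·Var(X) + c²·Var(A) + 2ab·covariance of Y and X + 2ac·covariance of Y and A + 2bc·covariance of X and A, with a = -3.7, b = 8, c = -2.72.
= 219.04 + 1856 + 14.7968 + (-414.4) + (-40.256) + (-13.056)
= 1622.1248.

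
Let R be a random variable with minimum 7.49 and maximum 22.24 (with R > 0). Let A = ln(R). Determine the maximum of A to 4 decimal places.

max(A) = 3.1019

ln(R) is increasing on this domain, so max(A) comes from max(R) = 22.24: max(A) = ln(22.24) ≈ 3.1019.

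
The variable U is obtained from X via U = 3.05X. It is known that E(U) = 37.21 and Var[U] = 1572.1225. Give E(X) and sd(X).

E(X) = 12.2, sd(X) = 13

From U = 3.05X: E(U) = a·E(X) + b, so E(X) = (E(U) − b)/a = (37.21 − 0)/3.05 = 12.2.
sd(U) = √1572.1225 = 39.65.
sd(U) = |a|·sd(X), so sd(X) = 39.65/|3.05| = 13.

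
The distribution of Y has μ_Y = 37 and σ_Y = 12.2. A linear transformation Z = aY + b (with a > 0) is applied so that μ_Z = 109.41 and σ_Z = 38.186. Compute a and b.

a = 3.13, b = -6.4

σ_Z = a·σ_Y (a > 0), so a = 38.186/12.2 = 3.13.
μ_Z = a·μ_Y + b, so b = 109.41 − 3.13·37 = -6.4.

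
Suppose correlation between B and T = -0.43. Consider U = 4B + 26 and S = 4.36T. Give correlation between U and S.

correlation between U and S = -0.43

Linear rescalings preserve correlation up to sign; here the slopes 4 and 4.36 have the same sign, so correlation between U and S = correlation between B and T = -0.43.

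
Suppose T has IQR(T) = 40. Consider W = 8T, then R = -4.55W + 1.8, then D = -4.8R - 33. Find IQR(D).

IQR(W) = |8|·40 = 320.
IQR(R) = |-4.55|·320 = 1456.
IQR(D) = |-4.8|·1456 = 6988.8.

IQR(D) = 6988.8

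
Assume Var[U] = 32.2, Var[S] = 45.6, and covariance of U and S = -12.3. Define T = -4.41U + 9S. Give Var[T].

Var[T] = a²·Var[U] + b²·Var[S] + 2ab·covariance of U and S with a = -4.41, b = 9.
= (-4.41)²·32.2 + 9²·45.6 + 2·(-4.41)·9·(-12.3)
= 626.22882 + 3693.6 + 976.374 = 5296.20282.

Var[T] = 5296.20282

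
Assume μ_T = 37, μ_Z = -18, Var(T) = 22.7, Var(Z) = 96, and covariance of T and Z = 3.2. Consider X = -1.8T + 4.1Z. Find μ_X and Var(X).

μ_X = -140.4, Var(X) = 1640.076

μ_X = (-1.8)·μ_T + 4.1·μ_Z = (-1.8)·37 + 4.1·(-18) = -140.4.
Var(X) = a²·Var(T) + b²·Var(Z) + 2ab·covariance of T and Z with a = -1.8, b = 4.1.
= (-1.8)²·22.7 + 4.1²·96 + 2·(-1.8)·4.1·3.2
= 73.548 + 1613.76 + (-47.232) = 1640.076.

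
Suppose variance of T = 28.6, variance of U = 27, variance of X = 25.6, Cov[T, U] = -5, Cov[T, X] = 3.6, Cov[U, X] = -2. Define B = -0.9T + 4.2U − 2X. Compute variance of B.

variance of B = 686.206

variance of B = a²·variance of T + b²·variance of U + c²·variance of X + 2ab·Cov[T, U] + 2ac·Cov[T, X] + 2bc·Cov[U, X], with a = -0.9, b = 4.2, c = -2.
= 23.166 + 476.28 + 102.4 + 37.8 + 12.96 + 33.6
= 686.206.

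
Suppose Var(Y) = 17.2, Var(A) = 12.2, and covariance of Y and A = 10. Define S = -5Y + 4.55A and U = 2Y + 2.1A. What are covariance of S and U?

covariance of S and U = -69.429

By bilinearity, covariance of S and U = ac·Var(Y) + bd·Var(A) + (ad+bc)·covariance of Y and A, with a=-5, b=4.55, c=2, d=2.1.
ac·Var(Y) = (-5)·2·17.2 = -172
bd·Var(A) = 4.55·2.1·12.2 = 116.571
(ad+bc)·covariance of Y and A = (-1.4)·10 = -14
covariance of S and U = -172 + 116.571 + (-14) = -69.429.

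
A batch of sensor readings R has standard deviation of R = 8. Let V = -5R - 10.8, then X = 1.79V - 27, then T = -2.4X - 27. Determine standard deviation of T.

standard deviation of T = 171.84

standard deviation of V = |-5|·8 = 40.
standard deviation of X = |1.79|·40 = 71.6.
standard deviation of T = |-2.4|·71.6 = 171.84.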